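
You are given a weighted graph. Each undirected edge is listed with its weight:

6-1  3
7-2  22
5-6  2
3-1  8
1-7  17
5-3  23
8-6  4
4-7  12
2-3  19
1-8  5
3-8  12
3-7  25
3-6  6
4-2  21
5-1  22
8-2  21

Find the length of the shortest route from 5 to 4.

34

Candidate routes:
5 - 6 - 1 - 7 - 4: 2+3+17+12 = 34
5 - 6 - 8 - 1 - 7 - 4: 2+4+5+17+12 = 40
Cheapest is 5 - 6 - 1 - 7 - 4 at 34.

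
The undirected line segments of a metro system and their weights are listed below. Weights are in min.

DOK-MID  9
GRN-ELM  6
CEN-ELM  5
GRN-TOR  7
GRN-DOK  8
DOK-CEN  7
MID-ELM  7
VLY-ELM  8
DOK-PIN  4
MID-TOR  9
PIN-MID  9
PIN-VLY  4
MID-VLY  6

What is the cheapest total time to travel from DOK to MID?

9 min

Enumerating some paths:
DOK–MID: 9 = 9
DOK–PIN–VLY–MID: 4+4+6 = 14
DOK–PIN–MID: 4+9 = 13
The minimum is 9 min via DOK–MID.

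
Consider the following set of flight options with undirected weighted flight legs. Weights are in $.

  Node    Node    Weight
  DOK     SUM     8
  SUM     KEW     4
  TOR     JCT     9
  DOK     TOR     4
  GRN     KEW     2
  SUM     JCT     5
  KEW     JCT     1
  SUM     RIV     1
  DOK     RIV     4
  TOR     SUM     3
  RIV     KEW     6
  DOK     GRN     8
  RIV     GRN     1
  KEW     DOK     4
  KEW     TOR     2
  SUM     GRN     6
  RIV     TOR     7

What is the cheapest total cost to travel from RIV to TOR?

$4

Candidate routes:
RIV - GRN - KEW - TOR: 1+2+2 = 5
RIV - SUM - TOR: 1+3 = 4
Cheapest is RIV - SUM - TOR at $4.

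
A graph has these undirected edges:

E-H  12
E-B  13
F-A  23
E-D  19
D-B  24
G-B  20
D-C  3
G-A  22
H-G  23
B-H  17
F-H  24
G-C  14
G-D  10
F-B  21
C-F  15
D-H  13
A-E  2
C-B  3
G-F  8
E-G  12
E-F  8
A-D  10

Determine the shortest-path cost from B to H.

17

Candidate routes:
B - H: 17 = 17
B - C - D - H: 3+3+13 = 19
The minimum is 17 via B - H.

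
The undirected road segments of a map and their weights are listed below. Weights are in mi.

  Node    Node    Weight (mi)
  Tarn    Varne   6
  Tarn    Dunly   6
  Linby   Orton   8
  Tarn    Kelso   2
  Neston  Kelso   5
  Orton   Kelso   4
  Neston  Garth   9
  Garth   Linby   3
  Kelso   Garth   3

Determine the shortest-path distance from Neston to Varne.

Running Dijkstra from Neston:
Neston: 0
Kelso: 5  (via Neston)
Tarn: 7  (via Kelso)
Garth: 8  (via Kelso)
Orton: 9  (via Kelso)
Linby: 11  (via Garth)
Varne: 13  (via Tarn)
Shortest route: Neston → Kelso → Tarn → Varne = 13 mi.

13 mi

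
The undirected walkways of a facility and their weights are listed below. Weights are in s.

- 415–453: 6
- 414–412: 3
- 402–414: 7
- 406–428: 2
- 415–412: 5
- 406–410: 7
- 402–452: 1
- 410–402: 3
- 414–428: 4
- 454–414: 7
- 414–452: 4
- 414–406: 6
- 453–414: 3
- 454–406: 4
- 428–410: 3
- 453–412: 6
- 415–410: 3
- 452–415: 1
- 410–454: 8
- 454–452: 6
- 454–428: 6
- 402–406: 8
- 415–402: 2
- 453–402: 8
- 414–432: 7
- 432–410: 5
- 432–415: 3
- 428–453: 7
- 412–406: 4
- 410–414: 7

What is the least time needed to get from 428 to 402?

Compare a few routes:
428–410–402: 3+3 = 6
428–410–415–452–402: 3+3+1+1 = 8
Cheapest is 428–410–402 at 6 s.

6 s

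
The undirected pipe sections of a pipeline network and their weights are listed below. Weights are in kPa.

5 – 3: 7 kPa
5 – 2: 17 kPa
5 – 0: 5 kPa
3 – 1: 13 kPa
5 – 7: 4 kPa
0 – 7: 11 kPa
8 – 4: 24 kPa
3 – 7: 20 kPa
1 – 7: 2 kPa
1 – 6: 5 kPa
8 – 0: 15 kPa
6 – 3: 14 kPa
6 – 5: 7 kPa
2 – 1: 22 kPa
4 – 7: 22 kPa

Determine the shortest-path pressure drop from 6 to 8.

Enumerating some paths:
6 - 5 - 0 - 8: 7+5+15 = 27
6 - 1 - 7 - 5 - 0 - 8: 5+2+4+5+15 = 31
6 - 1 - 7 - 0 - 8: 5+2+11+15 = 33
6 - 5 - 7 - 0 - 8: 7+4+11+15 = 37
Cheapest is 6 - 5 - 0 - 8 at 27 kPa.

27 kPa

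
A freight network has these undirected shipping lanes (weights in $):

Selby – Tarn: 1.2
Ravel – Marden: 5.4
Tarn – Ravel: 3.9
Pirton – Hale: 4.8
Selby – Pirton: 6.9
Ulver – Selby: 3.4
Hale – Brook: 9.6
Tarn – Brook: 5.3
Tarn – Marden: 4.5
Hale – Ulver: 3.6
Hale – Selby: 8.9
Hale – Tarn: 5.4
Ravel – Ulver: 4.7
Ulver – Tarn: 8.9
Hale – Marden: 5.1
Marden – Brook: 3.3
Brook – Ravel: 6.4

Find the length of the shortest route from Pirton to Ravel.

$12

Shortest distances from Pirton:
Pirton: 0
Hale: 4.8  (via Pirton)
Selby: 6.9  (via Pirton)
Tarn: 8.1  (via Selby)
Ulver: 8.4  (via Hale)
Marden: 9.9  (via Hale)
Ravel: 12  (via Tarn)
Shortest route: Pirton–Selby–Tarn–Ravel = $12.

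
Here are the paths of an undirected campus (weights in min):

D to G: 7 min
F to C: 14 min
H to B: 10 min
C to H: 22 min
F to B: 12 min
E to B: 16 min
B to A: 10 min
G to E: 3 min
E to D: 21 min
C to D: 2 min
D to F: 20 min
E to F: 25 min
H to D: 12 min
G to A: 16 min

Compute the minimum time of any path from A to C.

Settle nodes by increasing distance from A:
A: 0
B: 10  (via A)
G: 16  (via A)
E: 19  (via G)
H: 20  (via B)
F: 22  (via B)
D: 23  (via G)
C: 25  (via D)
Shortest route: A → G → D → C = 25 min.

25 min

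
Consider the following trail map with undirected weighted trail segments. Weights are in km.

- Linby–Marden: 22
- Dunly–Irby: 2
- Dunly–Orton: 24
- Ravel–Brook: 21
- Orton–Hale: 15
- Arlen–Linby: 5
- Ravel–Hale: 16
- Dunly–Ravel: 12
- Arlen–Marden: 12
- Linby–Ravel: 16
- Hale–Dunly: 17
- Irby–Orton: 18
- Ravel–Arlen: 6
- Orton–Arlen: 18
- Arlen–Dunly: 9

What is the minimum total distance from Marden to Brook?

39 km

Running Dijkstra from Marden:
Marden: 0
Arlen: 12  (via Marden)
Linby: 17  (via Arlen)
Ravel: 18  (via Arlen)
Dunly: 21  (via Arlen)
Irby: 23  (via Dunly)
Orton: 30  (via Arlen)
Hale: 34  (via Ravel)
Brook: 39  (via Ravel)
Shortest route: Marden–Arlen–Ravel–Brook = 39 km.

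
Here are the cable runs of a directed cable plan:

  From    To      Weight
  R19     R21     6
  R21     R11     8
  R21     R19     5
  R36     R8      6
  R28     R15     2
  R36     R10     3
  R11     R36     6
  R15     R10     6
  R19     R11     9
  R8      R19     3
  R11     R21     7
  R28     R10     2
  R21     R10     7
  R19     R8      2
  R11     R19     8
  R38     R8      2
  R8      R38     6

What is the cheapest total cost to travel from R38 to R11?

14

Candidate routes:
R38 → R8 → R19 → R11: 2+3+9 = 14
R38 → R8 → R19 → R21 → R11: 2+3+6+8 = 19
The minimum is 14 via R38 → R8 → R19 → R11.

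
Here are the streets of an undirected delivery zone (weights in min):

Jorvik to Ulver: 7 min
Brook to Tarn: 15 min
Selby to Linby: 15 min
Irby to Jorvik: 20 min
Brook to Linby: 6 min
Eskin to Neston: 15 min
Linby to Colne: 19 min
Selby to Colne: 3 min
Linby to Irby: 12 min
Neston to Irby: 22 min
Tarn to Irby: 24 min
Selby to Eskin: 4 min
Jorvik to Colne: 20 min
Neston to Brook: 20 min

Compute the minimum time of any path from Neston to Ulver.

49 min

Enumerating some paths:
Neston → Brook → Linby → Colne → Jorvik → Ulver: 20+6+19+20+7 = 72
Neston → Brook → Linby → Irby → Jorvik → Ulver: 20+6+12+20+7 = 65
Neston → Brook → Linby → Selby → Colne → Jorvik → Ulver: 20+6+15+3+20+7 = 71
Neston → Eskin → Selby → Colne → Jorvik → Ulver: 15+4+3+20+7 = 49
Cheapest is Neston → Eskin → Selby → Colne → Jorvik → Ulver at 49 min.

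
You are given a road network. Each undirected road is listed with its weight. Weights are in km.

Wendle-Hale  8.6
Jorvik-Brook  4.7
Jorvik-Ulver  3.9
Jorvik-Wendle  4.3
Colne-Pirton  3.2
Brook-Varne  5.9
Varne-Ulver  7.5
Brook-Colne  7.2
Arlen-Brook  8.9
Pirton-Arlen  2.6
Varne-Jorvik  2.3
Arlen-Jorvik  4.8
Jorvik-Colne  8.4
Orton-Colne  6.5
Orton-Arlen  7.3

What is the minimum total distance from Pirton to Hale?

Settle nodes by increasing distance from Pirton:
Pirton: 0
Arlen: 2.6  (via Pirton)
Colne: 3.2  (via Pirton)
Jorvik: 7.4  (via Arlen)
Varne: 9.7  (via Jorvik)
Orton: 9.7  (via Colne)
Brook: 10.4  (via Colne)
Ulver: 11.3  (via Jorvik)
Wendle: 11.7  (via Jorvik)
Hale: 20.3  (via Wendle)
Shortest route: Pirton–Arlen–Jorvik–Wendle–Hale = 20.3 km.

20.3 km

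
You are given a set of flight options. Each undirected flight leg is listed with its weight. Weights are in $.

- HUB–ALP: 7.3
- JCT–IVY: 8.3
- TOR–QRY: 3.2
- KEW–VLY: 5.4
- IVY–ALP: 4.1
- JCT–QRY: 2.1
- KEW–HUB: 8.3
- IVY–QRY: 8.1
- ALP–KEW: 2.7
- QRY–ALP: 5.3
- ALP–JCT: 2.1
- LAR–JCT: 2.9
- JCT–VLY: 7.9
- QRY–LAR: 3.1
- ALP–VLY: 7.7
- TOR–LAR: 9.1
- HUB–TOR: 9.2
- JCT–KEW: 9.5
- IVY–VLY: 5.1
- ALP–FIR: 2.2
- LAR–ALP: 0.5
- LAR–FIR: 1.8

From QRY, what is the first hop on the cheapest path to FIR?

LAR

Candidate routes:
QRY–LAR–FIR: 3.1+1.8 = 4.9
QRY–JCT–ALP–FIR: 2.1+2.1+2.2 = 6.4
QRY–LAR–ALP–FIR: 3.1+0.5+2.2 = 5.8
The minimum is $4.9 via QRY–LAR–FIR.
So from QRY the first move is to LAR.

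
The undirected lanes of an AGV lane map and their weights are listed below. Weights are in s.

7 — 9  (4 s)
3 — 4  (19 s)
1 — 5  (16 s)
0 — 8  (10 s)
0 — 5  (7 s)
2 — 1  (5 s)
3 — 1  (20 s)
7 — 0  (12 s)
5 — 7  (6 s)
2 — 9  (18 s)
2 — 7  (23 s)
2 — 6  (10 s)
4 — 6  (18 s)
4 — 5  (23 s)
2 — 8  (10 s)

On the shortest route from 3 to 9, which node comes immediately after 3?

Compare a few routes:
3 - 4 - 5 - 7 - 9: 19+23+6+4 = 52
3 - 1 - 5 - 7 - 9: 20+16+6+4 = 46
3 - 1 - 2 - 9: 20+5+18 = 43
3 - 1 - 2 - 7 - 9: 20+5+23+4 = 52
Cheapest is 3 - 1 - 2 - 9 at 43 s.
So from 3 the first move is to 1.

1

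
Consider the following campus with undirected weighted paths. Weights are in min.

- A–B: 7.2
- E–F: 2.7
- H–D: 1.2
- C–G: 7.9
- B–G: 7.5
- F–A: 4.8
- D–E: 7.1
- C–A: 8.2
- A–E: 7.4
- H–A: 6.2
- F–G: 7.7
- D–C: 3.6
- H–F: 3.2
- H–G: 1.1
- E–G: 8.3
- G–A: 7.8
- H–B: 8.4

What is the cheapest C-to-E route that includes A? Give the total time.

Best C to A: C–A costing 8.2
Best A to E: A–E costing 7.4
Total via A: 8.2 + 7.4 = 15.6 min.

15.6 min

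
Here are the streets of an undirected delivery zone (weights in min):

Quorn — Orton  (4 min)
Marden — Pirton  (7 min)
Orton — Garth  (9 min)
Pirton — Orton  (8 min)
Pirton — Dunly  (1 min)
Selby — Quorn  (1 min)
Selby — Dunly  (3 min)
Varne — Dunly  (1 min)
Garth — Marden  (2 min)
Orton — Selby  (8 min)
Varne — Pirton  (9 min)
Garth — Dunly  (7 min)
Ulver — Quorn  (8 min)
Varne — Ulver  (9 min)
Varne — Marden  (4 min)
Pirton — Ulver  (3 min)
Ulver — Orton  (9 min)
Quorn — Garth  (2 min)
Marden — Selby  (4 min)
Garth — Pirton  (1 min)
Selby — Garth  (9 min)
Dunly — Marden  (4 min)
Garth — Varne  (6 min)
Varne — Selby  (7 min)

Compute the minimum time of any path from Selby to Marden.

Shortest distances from Selby:
Selby: 0
Quorn: 1  (via Selby)
Dunly: 3  (via Selby)
Garth: 3  (via Quorn)
Varne: 4  (via Dunly)
Pirton: 4  (via Dunly)
Marden: 4  (via Selby)
Shortest route: Selby–Marden = 4 min.

4 min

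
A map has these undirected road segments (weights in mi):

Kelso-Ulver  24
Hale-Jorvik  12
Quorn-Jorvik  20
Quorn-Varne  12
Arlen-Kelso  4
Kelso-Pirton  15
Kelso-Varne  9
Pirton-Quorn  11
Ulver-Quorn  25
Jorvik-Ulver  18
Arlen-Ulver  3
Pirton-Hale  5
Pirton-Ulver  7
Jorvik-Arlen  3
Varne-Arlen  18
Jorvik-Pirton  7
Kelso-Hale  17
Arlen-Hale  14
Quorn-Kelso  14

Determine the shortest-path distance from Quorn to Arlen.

18 mi

Shortest distances from Quorn:
Quorn: 0
Pirton: 11  (via Quorn)
Varne: 12  (via Quorn)
Kelso: 14  (via Quorn)
Hale: 16  (via Pirton)
Ulver: 18  (via Pirton)
Arlen: 18  (via Kelso)
Shortest route: Quorn–Kelso–Arlen = 18 mi.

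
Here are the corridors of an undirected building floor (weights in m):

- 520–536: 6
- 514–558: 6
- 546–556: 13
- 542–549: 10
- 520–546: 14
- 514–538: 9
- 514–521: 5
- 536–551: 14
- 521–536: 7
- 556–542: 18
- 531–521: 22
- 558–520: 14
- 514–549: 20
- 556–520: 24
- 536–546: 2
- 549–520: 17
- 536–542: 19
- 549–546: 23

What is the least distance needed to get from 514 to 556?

Candidate routes:
514 → 521 → 536 → 520 → 556: 5+7+6+24 = 42
514 → 558 → 520 → 536 → 546 → 556: 6+14+6+2+13 = 41
514 → 521 → 536 → 546 → 556: 5+7+2+13 = 27
514 → 558 → 520 → 556: 6+14+24 = 44
Cheapest is 514 → 521 → 536 → 546 → 556 at 27 m.

27 m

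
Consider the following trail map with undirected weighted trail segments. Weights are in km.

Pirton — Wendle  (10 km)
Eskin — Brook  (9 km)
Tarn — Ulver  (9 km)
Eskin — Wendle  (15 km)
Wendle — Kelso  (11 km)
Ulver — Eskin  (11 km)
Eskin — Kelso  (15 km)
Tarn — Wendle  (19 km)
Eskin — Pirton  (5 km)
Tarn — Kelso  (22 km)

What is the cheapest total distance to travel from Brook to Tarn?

29 km

Candidate routes:
Brook–Eskin–Ulver–Tarn: 9+11+9 = 29
Brook–Eskin–Wendle–Tarn: 9+15+19 = 43
Brook–Eskin–Pirton–Wendle–Tarn: 9+5+10+19 = 43
The minimum is 29 km via Brook–Eskin–Ulver–Tarn.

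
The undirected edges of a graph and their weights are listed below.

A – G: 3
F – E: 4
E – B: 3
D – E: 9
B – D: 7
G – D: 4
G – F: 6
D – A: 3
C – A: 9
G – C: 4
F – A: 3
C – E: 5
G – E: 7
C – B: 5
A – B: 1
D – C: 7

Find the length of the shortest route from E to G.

7

Compare a few routes:
E–C–G: 5+4 = 9
E–G: 7 = 7
The minimum is 7 via E–G.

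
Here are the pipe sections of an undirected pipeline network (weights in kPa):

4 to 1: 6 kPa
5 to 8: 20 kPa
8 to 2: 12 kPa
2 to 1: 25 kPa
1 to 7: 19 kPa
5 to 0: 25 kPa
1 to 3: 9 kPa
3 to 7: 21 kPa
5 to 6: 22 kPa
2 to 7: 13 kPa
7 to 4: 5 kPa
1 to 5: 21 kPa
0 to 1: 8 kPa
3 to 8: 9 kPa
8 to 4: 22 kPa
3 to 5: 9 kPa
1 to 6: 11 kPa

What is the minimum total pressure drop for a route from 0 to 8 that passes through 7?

44 kPa

Best 0 to 7: 0 → 1 → 4 → 7 costing 19
Best 7 to 8: 7 → 2 → 8 costing 25
Total via 7: 19 + 25 = 44 kPa.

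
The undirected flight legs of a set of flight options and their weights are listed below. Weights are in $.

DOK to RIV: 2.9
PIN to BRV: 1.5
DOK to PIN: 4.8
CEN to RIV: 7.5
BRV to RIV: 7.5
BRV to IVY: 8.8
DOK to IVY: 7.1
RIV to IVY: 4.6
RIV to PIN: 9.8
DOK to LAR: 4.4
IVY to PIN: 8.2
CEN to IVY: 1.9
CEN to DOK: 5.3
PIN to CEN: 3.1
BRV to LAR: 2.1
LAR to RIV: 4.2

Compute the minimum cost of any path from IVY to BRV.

Shortest distances from IVY:
IVY: 0
CEN: 1.9  (via IVY)
RIV: 4.6  (via IVY)
PIN: 5  (via CEN)
BRV: 6.5  (via PIN)
Shortest route: IVY–CEN–PIN–BRV = $6.5.

$6.5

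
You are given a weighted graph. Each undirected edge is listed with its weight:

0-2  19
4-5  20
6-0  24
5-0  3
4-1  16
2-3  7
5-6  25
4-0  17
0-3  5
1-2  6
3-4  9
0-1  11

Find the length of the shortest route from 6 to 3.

Compare a few routes:
6 - 0 - 1 - 2 - 3: 24+11+6+7 = 48
6 - 0 - 3: 24+5 = 29
6 - 5 - 0 - 3: 25+3+5 = 33
The minimum is 29 via 6 - 0 - 3.

29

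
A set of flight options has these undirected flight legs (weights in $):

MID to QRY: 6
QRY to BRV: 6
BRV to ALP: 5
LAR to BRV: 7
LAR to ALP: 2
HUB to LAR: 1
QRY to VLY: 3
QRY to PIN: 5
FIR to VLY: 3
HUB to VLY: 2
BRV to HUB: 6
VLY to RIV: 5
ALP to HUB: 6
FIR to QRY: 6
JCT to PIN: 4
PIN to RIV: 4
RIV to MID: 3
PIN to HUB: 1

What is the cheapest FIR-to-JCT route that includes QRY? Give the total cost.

$15

Shortest FIR→QRY: FIR–QRY = 6
Best QRY to JCT: QRY–PIN–JCT costing 9
Total via QRY: 6 + 9 = $15.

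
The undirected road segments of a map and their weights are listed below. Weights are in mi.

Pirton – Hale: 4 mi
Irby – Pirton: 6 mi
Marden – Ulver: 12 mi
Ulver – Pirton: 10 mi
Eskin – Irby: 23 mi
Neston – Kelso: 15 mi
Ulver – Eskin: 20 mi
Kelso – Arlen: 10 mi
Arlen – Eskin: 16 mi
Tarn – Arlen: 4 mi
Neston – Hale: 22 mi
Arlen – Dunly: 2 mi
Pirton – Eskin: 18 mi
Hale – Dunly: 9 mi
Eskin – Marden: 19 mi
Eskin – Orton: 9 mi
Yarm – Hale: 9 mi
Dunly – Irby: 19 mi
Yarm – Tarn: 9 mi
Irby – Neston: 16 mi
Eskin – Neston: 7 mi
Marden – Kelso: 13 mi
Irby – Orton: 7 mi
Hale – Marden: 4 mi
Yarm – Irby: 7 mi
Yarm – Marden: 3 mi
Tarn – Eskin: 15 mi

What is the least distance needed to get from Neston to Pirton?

22 mi

Compare a few routes:
Neston → Eskin → Pirton: 7+18 = 25
Neston → Irby → Pirton: 16+6 = 22
Neston → Hale → Pirton: 22+4 = 26
Cheapest is Neston → Irby → Pirton at 22 mi.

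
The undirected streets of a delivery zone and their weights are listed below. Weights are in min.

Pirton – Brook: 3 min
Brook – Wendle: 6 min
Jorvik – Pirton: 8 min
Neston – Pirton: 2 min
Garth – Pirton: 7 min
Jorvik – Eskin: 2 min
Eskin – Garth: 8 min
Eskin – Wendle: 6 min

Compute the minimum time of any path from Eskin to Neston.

12 min

Compare a few routes:
Eskin–Jorvik–Pirton–Neston: 2+8+2 = 12
Eskin–Wendle–Brook–Pirton–Neston: 6+6+3+2 = 17
Eskin–Garth–Pirton–Neston: 8+7+2 = 17
The minimum is 12 min via Eskin–Jorvik–Pirton–Neston.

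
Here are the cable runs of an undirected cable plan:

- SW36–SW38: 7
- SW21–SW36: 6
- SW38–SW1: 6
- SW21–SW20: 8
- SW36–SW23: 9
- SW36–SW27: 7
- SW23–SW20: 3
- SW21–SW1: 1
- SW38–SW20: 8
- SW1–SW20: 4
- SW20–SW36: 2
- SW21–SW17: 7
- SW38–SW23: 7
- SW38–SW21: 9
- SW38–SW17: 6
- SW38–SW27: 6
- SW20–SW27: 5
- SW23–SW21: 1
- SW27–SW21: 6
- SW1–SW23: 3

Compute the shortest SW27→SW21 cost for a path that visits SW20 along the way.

9

Best SW27 to SW20: SW27 → SW20 costing 5
Shortest SW20→SW21: SW20 → SW23 → SW21 = 4
Total via SW20: 5 + 4 = 9.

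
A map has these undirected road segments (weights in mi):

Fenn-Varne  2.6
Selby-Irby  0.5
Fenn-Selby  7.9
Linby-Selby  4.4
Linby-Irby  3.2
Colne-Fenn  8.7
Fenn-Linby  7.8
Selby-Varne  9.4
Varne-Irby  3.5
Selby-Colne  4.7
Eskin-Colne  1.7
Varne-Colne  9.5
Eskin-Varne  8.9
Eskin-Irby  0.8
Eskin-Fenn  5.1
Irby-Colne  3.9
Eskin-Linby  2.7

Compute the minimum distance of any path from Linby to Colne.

Enumerating some paths:
Linby → Irby → Eskin → Colne: 3.2+0.8+1.7 = 5.7
Linby → Eskin → Colne: 2.7+1.7 = 4.4
Linby → Eskin → Irby → Colne: 2.7+0.8+3.9 = 7.4
Linby → Irby → Colne: 3.2+3.9 = 7.1
Cheapest is Linby → Eskin → Colne at 4.4 mi.

4.4 mi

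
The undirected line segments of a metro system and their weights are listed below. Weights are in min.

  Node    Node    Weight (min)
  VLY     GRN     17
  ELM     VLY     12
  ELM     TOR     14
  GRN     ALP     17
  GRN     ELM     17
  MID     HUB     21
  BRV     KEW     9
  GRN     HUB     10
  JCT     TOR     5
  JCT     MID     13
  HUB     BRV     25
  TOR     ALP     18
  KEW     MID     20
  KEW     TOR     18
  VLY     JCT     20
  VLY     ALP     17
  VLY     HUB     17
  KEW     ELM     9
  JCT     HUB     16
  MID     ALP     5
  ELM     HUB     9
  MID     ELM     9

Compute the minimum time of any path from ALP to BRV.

32 min

Enumerating some paths:
ALP → VLY → ELM → KEW → BRV: 17+12+9+9 = 47
ALP → TOR → KEW → BRV: 18+18+9 = 45
ALP → MID → ELM → KEW → BRV: 5+9+9+9 = 32
ALP → MID → KEW → BRV: 5+20+9 = 34
Cheapest is ALP → MID → ELM → KEW → BRV at 32 min.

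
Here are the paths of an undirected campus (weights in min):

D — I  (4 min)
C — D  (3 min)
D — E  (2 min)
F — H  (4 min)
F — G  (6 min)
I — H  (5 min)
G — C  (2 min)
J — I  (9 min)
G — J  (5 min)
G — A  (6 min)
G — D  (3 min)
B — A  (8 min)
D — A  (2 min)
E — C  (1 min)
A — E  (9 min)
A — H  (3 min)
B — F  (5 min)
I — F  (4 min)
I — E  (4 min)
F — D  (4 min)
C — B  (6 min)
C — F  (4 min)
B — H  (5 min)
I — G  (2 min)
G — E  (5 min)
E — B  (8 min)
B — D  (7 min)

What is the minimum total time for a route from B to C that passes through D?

Shortest B→D: B → D = 7
Best D to C: D → C costing 3
Total via D: 7 + 3 = 10 min.

10 min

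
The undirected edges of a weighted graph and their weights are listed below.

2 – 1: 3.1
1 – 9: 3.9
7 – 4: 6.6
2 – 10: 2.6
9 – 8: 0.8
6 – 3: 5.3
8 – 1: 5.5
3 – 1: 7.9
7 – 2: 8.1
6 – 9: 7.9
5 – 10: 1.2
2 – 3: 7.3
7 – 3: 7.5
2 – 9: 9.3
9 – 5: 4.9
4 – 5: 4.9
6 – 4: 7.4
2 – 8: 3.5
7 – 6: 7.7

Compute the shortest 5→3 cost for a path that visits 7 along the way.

19

Shortest 5→7: 5–4–7 = 11.5
Shortest 7→3: 7–3 = 7.5
Total via 7: 11.5 + 7.5 = 19.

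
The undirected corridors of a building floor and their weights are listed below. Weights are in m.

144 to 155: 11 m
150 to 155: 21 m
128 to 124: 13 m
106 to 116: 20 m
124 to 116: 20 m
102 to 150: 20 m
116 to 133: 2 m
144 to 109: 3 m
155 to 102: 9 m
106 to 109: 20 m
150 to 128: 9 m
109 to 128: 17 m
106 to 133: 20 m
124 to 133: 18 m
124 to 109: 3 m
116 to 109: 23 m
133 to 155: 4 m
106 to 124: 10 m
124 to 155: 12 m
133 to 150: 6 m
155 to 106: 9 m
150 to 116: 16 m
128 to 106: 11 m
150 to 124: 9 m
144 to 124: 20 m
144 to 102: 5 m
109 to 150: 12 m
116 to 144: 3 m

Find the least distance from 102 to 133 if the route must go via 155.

Best 102 to 155: 102–155 costing 9
Best 155 to 133: 155–133 costing 4
Total via 155: 9 + 4 = 13 m.

13 m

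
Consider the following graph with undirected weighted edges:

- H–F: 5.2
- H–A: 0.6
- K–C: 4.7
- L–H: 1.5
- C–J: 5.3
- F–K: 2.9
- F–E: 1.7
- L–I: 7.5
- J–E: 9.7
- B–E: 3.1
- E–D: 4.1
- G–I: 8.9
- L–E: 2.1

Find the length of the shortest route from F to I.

Compare a few routes:
F → E → L → I: 1.7+2.1+7.5 = 11.3
F → H → L → I: 5.2+1.5+7.5 = 14.2
The minimum is 11.3 via F → E → L → I.

11.3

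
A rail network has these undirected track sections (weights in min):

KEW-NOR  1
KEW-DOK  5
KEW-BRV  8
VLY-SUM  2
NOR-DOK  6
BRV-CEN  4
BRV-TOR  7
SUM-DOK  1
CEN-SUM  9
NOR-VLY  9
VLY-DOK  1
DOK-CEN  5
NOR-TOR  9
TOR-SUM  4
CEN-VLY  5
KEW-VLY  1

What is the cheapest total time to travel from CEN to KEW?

6 min

Compare a few routes:
CEN - DOK - SUM - VLY - KEW: 5+1+2+1 = 9
CEN - DOK - VLY - KEW: 5+1+1 = 7
CEN - VLY - KEW: 5+1 = 6
Cheapest is CEN - VLY - KEW at 6 min.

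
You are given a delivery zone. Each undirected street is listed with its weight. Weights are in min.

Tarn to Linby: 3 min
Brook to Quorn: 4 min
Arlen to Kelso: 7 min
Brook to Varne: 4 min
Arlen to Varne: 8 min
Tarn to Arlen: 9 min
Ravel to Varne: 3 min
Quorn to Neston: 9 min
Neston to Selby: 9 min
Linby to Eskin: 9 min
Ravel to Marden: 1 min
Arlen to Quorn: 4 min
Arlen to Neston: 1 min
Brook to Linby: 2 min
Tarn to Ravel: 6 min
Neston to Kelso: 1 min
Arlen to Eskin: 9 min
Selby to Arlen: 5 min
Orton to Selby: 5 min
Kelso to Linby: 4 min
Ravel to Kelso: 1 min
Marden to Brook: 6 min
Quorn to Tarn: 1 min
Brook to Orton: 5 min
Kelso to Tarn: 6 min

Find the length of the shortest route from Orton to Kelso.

Shortest distances from Orton:
Orton: 0
Selby: 5  (via Orton)
Brook: 5  (via Orton)
Linby: 7  (via Brook)
Quorn: 9  (via Brook)
Varne: 9  (via Brook)
Tarn: 10  (via Linby)
Arlen: 10  (via Selby)
Marden: 11  (via Brook)
Neston: 11  (via Arlen)
Kelso: 11  (via Linby)
Shortest route: Orton → Brook → Linby → Kelso = 11 min.

11 min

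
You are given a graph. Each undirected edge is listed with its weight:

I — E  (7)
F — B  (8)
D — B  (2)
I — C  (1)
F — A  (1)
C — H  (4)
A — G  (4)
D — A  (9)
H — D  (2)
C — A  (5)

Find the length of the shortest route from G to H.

Compare a few routes:
G → A → C → H: 4+5+4 = 13
G → A → D → H: 4+9+2 = 15
G → A → F → B → D → H: 4+1+8+2+2 = 17
Cheapest is G → A → C → H at 13.

13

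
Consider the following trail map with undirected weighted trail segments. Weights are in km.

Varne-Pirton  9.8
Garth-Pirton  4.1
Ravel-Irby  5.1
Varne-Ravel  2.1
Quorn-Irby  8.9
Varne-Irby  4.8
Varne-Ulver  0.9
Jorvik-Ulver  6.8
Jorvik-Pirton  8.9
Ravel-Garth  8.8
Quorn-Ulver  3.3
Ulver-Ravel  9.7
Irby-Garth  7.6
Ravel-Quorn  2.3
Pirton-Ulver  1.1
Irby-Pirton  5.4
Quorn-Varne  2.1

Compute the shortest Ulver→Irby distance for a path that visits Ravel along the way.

8.1 km

Best Ulver to Ravel: Ulver → Varne → Ravel costing 3
Best Ravel to Irby: Ravel → Irby costing 5.1
Total via Ravel: 3 + 5.1 = 8.1 km.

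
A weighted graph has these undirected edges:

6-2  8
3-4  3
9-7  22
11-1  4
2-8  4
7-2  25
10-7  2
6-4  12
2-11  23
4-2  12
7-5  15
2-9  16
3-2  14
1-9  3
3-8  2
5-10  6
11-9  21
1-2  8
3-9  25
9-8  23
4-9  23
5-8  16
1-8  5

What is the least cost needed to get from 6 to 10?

Shortest distances from 6:
6: 0
2: 8  (via 6)
4: 12  (via 6)
8: 12  (via 2)
3: 14  (via 8)
1: 16  (via 2)
9: 19  (via 1)
11: 20  (via 1)
5: 28  (via 8)
7: 33  (via 2)
10: 34  (via 5)
Shortest route: 6–2–8–5–10 = 34.

34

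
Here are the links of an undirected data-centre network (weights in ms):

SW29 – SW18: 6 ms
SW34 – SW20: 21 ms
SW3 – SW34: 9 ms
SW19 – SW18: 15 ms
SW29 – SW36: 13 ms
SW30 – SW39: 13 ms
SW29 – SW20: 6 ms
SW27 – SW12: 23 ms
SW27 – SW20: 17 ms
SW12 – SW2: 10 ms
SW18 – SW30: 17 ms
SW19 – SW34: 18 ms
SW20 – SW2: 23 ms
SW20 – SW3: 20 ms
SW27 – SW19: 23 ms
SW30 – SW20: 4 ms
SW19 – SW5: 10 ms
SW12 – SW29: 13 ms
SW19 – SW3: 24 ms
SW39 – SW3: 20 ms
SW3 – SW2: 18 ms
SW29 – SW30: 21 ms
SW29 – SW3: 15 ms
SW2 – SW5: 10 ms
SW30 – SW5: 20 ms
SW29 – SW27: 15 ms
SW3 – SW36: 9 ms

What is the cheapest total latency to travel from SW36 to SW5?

37 ms

Settle nodes by increasing distance from SW36:
SW36: 0
SW3: 9  (via SW36)
SW29: 13  (via SW36)
SW34: 18  (via SW3)
SW20: 19  (via SW29)
SW18: 19  (via SW29)
SW30: 23  (via SW20)
SW12: 26  (via SW29)
SW2: 27  (via SW3)
SW27: 28  (via SW29)
SW39: 29  (via SW3)
SW19: 33  (via SW3)
SW5: 37  (via SW2)
Shortest route: SW36 → SW3 → SW2 → SW5 = 37 ms.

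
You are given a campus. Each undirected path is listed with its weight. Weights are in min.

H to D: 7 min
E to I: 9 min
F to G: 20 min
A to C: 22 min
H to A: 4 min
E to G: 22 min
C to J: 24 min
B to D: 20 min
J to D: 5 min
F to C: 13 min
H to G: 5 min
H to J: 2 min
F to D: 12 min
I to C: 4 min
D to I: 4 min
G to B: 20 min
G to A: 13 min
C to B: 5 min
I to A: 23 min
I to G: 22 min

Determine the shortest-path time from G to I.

16 min

Settle nodes by increasing distance from G:
G: 0
H: 5  (via G)
J: 7  (via H)
A: 9  (via H)
D: 12  (via H)
I: 16  (via D)
Shortest route: G–H–D–I = 16 min.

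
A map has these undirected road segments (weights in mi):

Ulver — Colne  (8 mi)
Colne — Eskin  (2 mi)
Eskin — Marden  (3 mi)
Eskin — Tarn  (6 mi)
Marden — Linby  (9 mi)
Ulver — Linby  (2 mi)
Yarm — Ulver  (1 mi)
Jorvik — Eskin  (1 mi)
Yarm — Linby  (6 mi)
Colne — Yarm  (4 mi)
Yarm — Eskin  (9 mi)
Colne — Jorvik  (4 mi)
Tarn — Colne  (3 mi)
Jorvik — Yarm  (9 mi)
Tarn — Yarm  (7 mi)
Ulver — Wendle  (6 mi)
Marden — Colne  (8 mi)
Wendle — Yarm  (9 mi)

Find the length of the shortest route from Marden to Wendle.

16 mi

Enumerating some paths:
Marden–Eskin–Colne–Yarm–Wendle: 3+2+4+9 = 18
Marden–Linby–Ulver–Wendle: 9+2+6 = 17
Marden–Eskin–Colne–Ulver–Wendle: 3+2+8+6 = 19
Marden–Eskin–Colne–Yarm–Ulver–Wendle: 3+2+4+1+6 = 16
The minimum is 16 mi via Marden–Eskin–Colne–Yarm–Ulver–Wendle.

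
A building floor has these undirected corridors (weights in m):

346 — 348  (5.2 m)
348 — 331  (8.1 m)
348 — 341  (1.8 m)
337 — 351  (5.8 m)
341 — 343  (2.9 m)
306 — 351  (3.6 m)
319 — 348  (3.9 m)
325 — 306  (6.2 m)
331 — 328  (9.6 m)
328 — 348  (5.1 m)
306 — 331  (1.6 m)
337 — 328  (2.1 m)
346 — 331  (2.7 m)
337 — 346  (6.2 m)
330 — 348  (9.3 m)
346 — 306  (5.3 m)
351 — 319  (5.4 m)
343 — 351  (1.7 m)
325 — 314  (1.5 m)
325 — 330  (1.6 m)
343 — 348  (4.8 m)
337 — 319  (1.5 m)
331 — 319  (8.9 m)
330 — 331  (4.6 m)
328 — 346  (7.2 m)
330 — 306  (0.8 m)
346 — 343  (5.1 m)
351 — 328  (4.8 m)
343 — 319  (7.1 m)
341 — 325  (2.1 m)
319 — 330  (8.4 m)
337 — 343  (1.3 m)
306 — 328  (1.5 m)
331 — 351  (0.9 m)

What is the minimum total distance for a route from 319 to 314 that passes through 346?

15.9 m

Shortest 319→346: 319 → 337 → 346 = 7.7
Shortest 346→314: 346 → 331 → 306 → 330 → 325 → 314 = 8.2
Total via 346: 7.7 + 8.2 = 15.9 m.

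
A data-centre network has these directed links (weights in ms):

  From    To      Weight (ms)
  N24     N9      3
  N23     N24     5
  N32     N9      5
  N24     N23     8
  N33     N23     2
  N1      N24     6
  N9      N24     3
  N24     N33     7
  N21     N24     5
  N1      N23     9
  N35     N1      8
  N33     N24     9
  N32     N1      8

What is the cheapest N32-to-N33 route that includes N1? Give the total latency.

21 ms

Shortest N32→N1: N32 → N1 = 8
Shortest N1→N33: N1 → N24 → N33 = 13
Total via N1: 8 + 13 = 21 ms.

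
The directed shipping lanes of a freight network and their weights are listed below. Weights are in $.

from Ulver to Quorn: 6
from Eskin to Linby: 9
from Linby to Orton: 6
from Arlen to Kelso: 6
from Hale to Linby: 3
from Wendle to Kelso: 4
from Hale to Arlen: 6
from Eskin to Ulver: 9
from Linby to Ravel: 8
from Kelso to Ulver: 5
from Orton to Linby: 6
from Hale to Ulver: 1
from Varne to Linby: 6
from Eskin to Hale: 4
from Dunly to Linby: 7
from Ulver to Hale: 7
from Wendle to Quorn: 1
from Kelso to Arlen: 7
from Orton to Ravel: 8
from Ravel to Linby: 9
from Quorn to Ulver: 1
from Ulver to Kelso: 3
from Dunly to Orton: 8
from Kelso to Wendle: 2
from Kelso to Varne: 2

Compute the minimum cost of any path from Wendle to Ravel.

Shortest distances from Wendle:
Wendle: 0
Quorn: 1  (via Wendle)
Ulver: 2  (via Quorn)
Kelso: 4  (via Wendle)
Varne: 6  (via Kelso)
Hale: 9  (via Ulver)
Arlen: 11  (via Kelso)
Linby: 12  (via Varne)
Orton: 18  (via Linby)
Ravel: 20  (via Linby)
Shortest route: Wendle → Kelso → Varne → Linby → Ravel = $20.

$20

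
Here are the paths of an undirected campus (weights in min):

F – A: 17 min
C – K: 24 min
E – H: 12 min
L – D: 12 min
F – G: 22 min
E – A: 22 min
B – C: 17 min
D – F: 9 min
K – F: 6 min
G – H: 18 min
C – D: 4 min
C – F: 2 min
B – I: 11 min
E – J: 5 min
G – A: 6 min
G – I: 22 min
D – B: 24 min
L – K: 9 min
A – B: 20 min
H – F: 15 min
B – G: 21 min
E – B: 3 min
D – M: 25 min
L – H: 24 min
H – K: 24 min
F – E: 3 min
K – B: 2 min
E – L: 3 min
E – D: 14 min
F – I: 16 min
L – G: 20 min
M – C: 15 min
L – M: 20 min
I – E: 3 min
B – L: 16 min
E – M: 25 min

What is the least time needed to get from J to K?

Enumerating some paths:
J → E → F → K: 5+3+6 = 14
J → E → B → K: 5+3+2 = 10
Cheapest is J → E → B → K at 10 min.

10 min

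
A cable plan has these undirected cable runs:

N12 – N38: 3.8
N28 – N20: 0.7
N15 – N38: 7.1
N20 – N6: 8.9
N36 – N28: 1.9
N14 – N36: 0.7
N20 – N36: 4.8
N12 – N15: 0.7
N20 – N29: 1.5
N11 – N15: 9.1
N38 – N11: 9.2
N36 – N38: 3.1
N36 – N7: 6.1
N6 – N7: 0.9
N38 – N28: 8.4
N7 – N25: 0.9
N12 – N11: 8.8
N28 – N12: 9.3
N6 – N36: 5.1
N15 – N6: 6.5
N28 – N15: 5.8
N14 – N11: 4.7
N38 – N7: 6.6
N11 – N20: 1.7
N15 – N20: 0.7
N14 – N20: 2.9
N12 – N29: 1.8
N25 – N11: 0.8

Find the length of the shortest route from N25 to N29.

Compare a few routes:
N25 → N11 → N20 → N29: 0.8+1.7+1.5 = 4
N25 → N11 → N14 → N20 → N29: 0.8+4.7+2.9+1.5 = 9.9
N25 → N11 → N20 → N15 → N12 → N29: 0.8+1.7+0.7+0.7+1.8 = 5.7
Cheapest is N25 → N11 → N20 → N29 at 4.

4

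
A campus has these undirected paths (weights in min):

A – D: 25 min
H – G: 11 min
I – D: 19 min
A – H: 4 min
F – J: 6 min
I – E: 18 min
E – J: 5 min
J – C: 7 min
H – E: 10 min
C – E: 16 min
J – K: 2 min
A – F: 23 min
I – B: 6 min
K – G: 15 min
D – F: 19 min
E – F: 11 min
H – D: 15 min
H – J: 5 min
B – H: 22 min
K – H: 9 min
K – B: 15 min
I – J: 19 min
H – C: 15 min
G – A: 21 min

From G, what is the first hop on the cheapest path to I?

H

Compare a few routes:
G - K - J - I: 15+2+19 = 36
G - H - J - I: 11+5+19 = 35
G - K - B - I: 15+15+6 = 36
The minimum is 35 min via G - H - J - I.
So from G the first move is to H.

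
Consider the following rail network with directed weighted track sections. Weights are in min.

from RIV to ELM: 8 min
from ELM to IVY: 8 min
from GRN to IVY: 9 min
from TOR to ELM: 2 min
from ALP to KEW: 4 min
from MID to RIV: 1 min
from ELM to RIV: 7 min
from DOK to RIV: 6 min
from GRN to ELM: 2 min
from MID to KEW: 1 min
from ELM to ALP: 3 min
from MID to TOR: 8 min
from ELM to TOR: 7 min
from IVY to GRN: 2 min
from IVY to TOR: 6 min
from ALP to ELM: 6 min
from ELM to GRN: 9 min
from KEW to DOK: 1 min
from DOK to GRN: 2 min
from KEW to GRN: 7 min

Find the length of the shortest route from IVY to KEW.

Running Dijkstra from IVY:
IVY: 0
GRN: 2  (via IVY)
ELM: 4  (via GRN)
TOR: 6  (via IVY)
ALP: 7  (via ELM)
RIV: 11  (via ELM)
KEW: 11  (via ALP)
Shortest route: IVY → GRN → ELM → ALP → KEW = 11 min.

11 min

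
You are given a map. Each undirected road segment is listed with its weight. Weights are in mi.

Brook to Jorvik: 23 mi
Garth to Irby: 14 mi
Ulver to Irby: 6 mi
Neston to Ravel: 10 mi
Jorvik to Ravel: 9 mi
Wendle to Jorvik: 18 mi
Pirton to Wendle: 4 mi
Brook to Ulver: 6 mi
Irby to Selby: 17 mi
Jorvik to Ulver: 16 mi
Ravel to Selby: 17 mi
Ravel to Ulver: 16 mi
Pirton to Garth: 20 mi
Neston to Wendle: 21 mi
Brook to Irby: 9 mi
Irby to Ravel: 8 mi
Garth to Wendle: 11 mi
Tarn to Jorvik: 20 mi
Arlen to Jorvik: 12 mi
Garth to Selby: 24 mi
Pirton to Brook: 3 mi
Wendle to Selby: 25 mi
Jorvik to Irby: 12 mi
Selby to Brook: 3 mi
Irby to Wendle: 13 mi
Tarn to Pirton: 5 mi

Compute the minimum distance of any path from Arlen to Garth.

Enumerating some paths:
Arlen - Jorvik - Wendle - Garth: 12+18+11 = 41
Arlen - Jorvik - Irby - Garth: 12+12+14 = 38
The minimum is 38 mi via Arlen - Jorvik - Irby - Garth.

38 mi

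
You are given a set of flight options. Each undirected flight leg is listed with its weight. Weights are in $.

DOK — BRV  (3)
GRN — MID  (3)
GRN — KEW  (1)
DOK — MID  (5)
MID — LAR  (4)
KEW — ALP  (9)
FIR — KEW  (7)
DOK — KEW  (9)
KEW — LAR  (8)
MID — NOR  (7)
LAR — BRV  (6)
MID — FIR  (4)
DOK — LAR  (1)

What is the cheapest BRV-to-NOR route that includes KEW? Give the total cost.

Best BRV to KEW: BRV → DOK → KEW costing 12
Shortest KEW→NOR: KEW → GRN → MID → NOR = 11
Total via KEW: 12 + 11 = $23.

$23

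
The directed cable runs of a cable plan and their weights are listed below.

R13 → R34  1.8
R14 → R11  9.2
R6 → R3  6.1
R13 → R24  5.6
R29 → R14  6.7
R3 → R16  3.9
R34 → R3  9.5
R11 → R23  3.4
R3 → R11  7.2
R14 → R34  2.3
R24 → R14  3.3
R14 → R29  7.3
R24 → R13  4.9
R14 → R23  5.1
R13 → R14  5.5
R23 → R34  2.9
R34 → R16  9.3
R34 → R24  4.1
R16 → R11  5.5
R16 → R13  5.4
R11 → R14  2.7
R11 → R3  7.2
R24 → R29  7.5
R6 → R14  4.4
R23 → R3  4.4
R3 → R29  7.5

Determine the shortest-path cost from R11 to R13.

14

Candidate routes:
R11 - R3 - R16 - R13: 7.2+3.9+5.4 = 16.5
R11 - R23 - R34 - R24 - R13: 3.4+2.9+4.1+4.9 = 15.3
R11 - R14 - R34 - R24 - R13: 2.7+2.3+4.1+4.9 = 14
Cheapest is R11 - R14 - R34 - R24 - R13 at 14.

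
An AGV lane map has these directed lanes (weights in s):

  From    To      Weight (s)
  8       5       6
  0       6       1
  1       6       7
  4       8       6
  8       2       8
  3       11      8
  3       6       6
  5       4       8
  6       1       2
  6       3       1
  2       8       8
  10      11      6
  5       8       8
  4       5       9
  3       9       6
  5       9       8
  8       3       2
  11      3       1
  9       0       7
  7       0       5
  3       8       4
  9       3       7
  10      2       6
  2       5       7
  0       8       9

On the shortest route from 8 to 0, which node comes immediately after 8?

3

Enumerating some paths:
8–2–5–9–0: 8+7+8+7 = 30
8–3–9–0: 2+6+7 = 15
8–5–9–0: 6+8+7 = 21
The minimum is 15 s via 8–3–9–0.
So from 8 the first move is to 3.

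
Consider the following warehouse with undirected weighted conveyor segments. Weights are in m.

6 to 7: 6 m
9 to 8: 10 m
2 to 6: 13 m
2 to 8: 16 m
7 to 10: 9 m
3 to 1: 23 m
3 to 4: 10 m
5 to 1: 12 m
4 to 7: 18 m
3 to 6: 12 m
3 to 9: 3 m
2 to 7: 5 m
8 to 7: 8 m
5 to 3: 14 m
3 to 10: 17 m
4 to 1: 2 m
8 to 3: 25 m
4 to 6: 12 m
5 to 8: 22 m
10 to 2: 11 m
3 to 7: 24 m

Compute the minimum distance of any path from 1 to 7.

20 m

Running Dijkstra from 1:
1: 0
4: 2  (via 1)
3: 12  (via 4)
5: 12  (via 1)
6: 14  (via 4)
9: 15  (via 3)
7: 20  (via 4)
Shortest route: 1–4–7 = 20 m.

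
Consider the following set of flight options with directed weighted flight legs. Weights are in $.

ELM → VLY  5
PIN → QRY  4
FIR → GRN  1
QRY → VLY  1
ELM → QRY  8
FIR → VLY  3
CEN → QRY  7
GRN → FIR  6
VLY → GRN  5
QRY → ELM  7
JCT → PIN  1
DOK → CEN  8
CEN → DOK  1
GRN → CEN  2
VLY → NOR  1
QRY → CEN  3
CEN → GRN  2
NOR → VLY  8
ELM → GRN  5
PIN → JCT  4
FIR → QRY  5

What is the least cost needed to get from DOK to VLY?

Settle nodes by increasing distance from DOK:
DOK: 0
CEN: 8  (via DOK)
GRN: 10  (via CEN)
QRY: 15  (via CEN)
FIR: 16  (via GRN)
VLY: 16  (via QRY)
Shortest route: DOK–CEN–QRY–VLY = $16.

$16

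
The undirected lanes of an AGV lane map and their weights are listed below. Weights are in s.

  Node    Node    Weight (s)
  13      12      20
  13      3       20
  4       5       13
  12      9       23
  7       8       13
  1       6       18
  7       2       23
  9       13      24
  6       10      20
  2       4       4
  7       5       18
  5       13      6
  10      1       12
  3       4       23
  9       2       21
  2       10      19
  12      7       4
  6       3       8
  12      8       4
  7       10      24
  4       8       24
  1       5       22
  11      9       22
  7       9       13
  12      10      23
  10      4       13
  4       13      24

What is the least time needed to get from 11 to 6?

74 s

Candidate routes:
11–9–13–3–6: 22+24+20+8 = 74
11–9–7–10–6: 22+13+24+20 = 79
11–9–2–4–10–6: 22+21+4+13+20 = 80
11–9–2–4–3–6: 22+21+4+23+8 = 78
Cheapest is 11–9–13–3–6 at 74 s.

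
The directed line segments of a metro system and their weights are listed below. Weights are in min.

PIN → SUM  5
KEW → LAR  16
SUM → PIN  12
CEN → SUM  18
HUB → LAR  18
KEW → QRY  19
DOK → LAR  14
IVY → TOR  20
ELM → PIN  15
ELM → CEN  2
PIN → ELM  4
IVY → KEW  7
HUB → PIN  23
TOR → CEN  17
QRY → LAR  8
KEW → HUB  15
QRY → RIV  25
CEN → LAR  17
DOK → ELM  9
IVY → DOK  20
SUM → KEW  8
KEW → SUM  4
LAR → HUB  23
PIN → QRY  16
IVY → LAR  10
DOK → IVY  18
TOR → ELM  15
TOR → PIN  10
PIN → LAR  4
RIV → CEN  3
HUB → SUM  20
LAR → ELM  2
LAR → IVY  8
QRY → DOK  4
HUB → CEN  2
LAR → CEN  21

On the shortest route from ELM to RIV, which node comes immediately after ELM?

PIN

Candidate routes:
ELM → PIN → SUM → KEW → QRY → RIV: 15+5+8+19+25 = 72
ELM → CEN → SUM → KEW → QRY → RIV: 2+18+8+19+25 = 72
ELM → CEN → SUM → PIN → QRY → RIV: 2+18+12+16+25 = 73
ELM → PIN → QRY → RIV: 15+16+25 = 56
Cheapest is ELM → PIN → QRY → RIV at 56 min.
So from ELM the first move is to PIN.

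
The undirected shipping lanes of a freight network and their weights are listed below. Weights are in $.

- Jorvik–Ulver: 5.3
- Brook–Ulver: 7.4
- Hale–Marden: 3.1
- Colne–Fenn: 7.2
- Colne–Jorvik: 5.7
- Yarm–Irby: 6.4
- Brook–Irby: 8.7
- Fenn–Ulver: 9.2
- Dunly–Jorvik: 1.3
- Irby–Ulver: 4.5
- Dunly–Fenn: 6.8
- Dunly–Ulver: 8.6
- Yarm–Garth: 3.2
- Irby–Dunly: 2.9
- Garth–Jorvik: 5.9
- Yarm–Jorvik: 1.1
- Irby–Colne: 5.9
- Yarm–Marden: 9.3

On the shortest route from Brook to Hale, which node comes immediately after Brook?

Candidate routes:
Brook → Ulver → Jorvik → Yarm → Marden → Hale: 7.4+5.3+1.1+9.3+3.1 = 26.2
Brook → Irby → Dunly → Jorvik → Yarm → Marden → Hale: 8.7+2.9+1.3+1.1+9.3+3.1 = 26.4
Brook → Irby → Yarm → Marden → Hale: 8.7+6.4+9.3+3.1 = 27.5
The minimum is $26.2 via Brook → Ulver → Jorvik → Yarm → Marden → Hale.
So from Brook the first move is to Ulver.

Ulver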